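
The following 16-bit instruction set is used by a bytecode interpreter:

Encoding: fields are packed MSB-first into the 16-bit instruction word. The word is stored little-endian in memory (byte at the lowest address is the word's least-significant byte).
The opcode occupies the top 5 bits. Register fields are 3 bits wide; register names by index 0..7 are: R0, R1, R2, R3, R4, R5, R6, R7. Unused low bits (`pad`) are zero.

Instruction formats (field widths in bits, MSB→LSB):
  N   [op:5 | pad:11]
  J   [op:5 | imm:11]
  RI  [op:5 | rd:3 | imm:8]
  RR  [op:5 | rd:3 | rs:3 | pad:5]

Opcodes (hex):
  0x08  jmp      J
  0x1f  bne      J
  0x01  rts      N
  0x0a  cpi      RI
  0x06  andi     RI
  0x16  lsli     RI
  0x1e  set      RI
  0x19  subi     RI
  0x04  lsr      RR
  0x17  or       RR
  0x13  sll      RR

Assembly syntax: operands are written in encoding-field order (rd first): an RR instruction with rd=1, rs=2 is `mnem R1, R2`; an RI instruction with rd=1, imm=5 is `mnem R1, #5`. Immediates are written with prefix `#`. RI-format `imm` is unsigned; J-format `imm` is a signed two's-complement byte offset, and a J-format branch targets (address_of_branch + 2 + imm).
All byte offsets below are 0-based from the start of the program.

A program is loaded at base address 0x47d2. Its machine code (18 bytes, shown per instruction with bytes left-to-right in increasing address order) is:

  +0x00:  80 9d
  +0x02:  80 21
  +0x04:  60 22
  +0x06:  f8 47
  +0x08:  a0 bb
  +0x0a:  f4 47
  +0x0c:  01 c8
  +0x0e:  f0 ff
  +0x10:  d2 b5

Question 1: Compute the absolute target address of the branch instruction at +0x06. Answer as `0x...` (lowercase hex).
@+06  little-endian(f8 47) = 0x47f8
  opcode bits[15:11]=0x8: jmp/J
  imm: (w>>0)&0x7ff=0x7f8 (s11→-8) → #-8
  target = base 0x47d2 + off 0x06 + 2 + imm -8 = 0x47d2

0x47d2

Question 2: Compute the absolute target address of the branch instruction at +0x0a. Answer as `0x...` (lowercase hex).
+0x0a: f4 47 ⇒ word 0x47f4 (little)
  top 5b → 0x8 → jmp [J]
  [10:0] imm=2036 (s11→-12) = #-12
  target = base 0x47d2 + off 0x0a + 2 + imm -12 = 0x47d2

0x47d2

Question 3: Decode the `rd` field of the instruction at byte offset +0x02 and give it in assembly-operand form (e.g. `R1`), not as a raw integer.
[02] 80 21 → 0x2180
  top 5b → 0x4 → lsr [RR]
  rd@[10:8]=0x1 ⇒ R1
  rs@[7:5]=0x4 ⇒ R4

R1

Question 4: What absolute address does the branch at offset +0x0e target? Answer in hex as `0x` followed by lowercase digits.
+0x0e: f0 ff ⇒ word 0xfff0 (little)
  op=0xfff0>>11=0x1f ⇒ bne (J)
  [10:0] imm=2032 (s11→-16) = #-16
  target = base 0x47d2 + off 0x0e + 2 + imm -16 = 0x47d2

0x47d2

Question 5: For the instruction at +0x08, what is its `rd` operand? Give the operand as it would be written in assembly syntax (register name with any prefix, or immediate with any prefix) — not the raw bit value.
R3

@+08  little-endian(a0 bb) = 0xbba0
  op=0xbba0>>11=0x17 ⇒ or (RR)
  rd: (w>>8)&0x7=0x3 → R3
  rs: (w>>5)&0x7=0x5 → R5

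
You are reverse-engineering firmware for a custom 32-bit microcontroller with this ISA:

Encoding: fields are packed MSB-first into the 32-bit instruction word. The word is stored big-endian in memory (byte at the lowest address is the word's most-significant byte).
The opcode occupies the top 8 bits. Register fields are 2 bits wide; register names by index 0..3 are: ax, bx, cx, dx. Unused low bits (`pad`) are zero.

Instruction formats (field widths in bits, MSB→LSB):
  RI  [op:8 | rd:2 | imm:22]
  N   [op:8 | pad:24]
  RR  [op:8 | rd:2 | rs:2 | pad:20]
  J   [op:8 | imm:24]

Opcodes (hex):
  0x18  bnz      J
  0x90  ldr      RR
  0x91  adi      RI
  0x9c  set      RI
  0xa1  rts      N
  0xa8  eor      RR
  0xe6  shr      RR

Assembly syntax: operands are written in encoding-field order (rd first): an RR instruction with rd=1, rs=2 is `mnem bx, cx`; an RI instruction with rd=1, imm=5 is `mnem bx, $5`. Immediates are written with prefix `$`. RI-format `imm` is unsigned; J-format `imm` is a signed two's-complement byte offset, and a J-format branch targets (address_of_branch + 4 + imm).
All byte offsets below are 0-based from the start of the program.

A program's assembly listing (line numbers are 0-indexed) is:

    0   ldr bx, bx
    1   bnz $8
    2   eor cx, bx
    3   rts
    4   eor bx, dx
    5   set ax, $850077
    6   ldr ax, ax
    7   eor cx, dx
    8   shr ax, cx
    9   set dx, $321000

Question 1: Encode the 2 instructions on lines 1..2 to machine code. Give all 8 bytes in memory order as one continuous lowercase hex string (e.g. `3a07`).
18000008a8900000

line 1 (bnz): pack op=0x18:8|imm=8:24 = 0x18000008; big→ 18 00 00 08
line 2 (eor): pack op=0xa8:8|rd=2:2|rs=1:2|pad=0:20 = 0xa8900000; big→ a8 90 00 00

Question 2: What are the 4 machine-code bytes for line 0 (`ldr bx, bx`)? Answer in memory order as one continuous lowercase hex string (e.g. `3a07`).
line 0 (ldr): pack op=0x90:8|rd=1:2|rs=1:2|pad=0:20 = 0x90500000; big→ 90 50 00 00

90500000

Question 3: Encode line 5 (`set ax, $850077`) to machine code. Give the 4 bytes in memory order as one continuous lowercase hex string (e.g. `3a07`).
9c0cf89d

5. set fields op=0x9c:8|rd=0:2|imm=850077:22 → word 9c0cf89dh → 9c 0c f8 9d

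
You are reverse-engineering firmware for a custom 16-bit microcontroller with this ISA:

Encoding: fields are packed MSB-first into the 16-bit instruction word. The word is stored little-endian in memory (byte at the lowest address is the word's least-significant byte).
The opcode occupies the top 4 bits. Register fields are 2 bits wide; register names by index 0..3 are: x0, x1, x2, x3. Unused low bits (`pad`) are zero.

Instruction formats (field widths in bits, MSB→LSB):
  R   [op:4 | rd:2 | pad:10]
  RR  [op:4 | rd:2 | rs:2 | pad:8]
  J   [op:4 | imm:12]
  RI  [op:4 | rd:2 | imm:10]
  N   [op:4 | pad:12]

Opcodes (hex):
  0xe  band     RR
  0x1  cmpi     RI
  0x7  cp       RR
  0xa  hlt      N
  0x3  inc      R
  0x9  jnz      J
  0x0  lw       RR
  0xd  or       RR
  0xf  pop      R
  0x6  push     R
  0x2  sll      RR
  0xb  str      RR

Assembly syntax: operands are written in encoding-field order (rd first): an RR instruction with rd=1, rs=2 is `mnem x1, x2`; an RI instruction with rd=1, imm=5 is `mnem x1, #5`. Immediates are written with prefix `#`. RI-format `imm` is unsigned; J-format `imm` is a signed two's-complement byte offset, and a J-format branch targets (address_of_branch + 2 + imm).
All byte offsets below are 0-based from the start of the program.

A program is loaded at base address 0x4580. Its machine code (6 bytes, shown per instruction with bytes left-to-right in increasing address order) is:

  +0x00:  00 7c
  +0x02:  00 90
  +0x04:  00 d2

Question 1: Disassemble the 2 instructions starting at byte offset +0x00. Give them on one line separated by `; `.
@+00  little-endian(00 7c) = 0x7c00
  opcode bits[15:12]=0x7: cp/RR
  rd: (w>>10)&0x3=0x3 → x3
  rs: (w>>8)&0x3=0x0 → x0
@+02  little-endian(00 90) = 0x9000
  opcode bits[15:12]=0x9: jnz/J
  imm: (w>>0)&0xfff=0x0 → #0

cp x3, x0; jnz #0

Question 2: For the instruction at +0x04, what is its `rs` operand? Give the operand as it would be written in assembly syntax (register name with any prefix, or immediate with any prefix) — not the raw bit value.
x2

+0x04: 00 d2 ⇒ word 0xd200 (little)
  opcode bits[15:12]=0xd: or/RR
  rd: (w>>10)&0x3=0x0 → x0
  rs: (w>>8)&0x3=0x2 → x2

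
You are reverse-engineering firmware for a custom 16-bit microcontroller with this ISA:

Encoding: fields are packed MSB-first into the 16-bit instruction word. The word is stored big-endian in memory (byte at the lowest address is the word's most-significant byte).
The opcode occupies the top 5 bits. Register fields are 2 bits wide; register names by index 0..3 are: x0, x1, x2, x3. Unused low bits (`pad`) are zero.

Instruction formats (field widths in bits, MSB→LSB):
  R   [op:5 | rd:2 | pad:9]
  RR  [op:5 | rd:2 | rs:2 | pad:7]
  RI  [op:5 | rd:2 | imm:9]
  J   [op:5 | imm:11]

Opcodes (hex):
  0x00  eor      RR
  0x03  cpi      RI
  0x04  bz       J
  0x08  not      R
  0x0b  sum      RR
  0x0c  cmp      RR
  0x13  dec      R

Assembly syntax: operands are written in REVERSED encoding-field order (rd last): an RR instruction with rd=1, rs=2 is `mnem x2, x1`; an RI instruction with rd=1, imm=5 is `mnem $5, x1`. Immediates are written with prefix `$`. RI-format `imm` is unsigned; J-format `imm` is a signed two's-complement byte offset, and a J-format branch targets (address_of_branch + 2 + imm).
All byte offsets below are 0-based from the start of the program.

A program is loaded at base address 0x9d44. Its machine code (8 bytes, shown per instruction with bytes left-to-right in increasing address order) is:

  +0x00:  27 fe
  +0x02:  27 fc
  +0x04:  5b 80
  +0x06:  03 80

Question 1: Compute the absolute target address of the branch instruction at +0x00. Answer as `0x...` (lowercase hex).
0x9d44

[00] 27 fe → 0x27fe
  opcode bits[15:11]=0x4: bz/J
  [10:0] imm=2046 (s11→-2) = $-2
  target = base 0x9d44 + off 0x00 + 2 + imm -2 = 0x9d44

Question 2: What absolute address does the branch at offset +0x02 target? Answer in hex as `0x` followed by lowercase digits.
0x9d44

@+02  big-endian(27 fc) = 0x27fc
  opcode bits[15:11]=0x4: bz/J
  imm@[10:0]=0x7fc (s11→-4) ⇒ $-4
  target = base 0x9d44 + off 0x02 + 2 + imm -4 = 0x9d44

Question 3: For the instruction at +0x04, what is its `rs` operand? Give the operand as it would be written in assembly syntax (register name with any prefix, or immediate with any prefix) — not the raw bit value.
x3

[04] 5b 80 → 0x5b80
  op=0x5b80>>11=0xb ⇒ sum (RR)
  rd: (w>>9)&0x3=0x1 → x1
  rs: (w>>7)&0x3=0x3 → x3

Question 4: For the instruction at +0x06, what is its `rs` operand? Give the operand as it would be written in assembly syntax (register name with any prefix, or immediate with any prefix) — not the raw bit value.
+0x06: 03 80 ⇒ word 0x0380 (big)
  op=0x0380>>11=0x0 ⇒ eor (RR)
  rd: (w>>9)&0x3=0x1 → x1
  rs: (w>>7)&0x3=0x3 → x3

x3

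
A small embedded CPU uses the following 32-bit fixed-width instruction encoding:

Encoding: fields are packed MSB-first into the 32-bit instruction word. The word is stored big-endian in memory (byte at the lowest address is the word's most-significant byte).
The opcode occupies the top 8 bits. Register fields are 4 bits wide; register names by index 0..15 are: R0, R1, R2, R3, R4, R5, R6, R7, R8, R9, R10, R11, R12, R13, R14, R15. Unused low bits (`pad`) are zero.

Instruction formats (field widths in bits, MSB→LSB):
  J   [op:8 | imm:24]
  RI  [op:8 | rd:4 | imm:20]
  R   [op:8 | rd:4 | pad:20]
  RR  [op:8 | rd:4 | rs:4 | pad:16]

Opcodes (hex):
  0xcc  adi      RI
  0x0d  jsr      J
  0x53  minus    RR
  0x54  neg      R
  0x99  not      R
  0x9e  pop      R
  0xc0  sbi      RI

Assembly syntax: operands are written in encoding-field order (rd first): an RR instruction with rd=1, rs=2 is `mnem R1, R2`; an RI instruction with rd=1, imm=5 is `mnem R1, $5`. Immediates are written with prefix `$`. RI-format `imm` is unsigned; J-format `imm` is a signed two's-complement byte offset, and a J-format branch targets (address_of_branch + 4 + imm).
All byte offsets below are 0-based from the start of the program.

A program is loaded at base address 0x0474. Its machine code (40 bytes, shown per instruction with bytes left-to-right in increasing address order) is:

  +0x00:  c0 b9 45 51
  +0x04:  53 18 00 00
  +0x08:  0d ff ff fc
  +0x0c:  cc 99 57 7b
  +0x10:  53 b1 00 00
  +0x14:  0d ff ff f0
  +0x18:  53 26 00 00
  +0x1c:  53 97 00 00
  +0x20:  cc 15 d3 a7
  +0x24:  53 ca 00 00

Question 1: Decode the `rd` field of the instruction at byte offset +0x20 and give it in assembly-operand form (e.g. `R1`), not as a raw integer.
off 0x20: read cc 15 d3 a7 as big → 0xcc15d3a7
  opcode bits[31:24]=0xcc: adi/RI
  [23:20] rd=1 = R1
  [19:0] imm=381863 = $381863

R1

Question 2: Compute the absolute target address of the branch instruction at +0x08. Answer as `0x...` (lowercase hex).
0x047c

+0x08: 0d ff ff fc ⇒ word 0x0dfffffc (big)
  opcode bits[31:24]=0xd: jsr/J
  imm@[23:0]=0xfffffc (s24→-4) ⇒ $-4
  target = base 0x0474 + off 0x08 + 4 + imm -4 = 0x047c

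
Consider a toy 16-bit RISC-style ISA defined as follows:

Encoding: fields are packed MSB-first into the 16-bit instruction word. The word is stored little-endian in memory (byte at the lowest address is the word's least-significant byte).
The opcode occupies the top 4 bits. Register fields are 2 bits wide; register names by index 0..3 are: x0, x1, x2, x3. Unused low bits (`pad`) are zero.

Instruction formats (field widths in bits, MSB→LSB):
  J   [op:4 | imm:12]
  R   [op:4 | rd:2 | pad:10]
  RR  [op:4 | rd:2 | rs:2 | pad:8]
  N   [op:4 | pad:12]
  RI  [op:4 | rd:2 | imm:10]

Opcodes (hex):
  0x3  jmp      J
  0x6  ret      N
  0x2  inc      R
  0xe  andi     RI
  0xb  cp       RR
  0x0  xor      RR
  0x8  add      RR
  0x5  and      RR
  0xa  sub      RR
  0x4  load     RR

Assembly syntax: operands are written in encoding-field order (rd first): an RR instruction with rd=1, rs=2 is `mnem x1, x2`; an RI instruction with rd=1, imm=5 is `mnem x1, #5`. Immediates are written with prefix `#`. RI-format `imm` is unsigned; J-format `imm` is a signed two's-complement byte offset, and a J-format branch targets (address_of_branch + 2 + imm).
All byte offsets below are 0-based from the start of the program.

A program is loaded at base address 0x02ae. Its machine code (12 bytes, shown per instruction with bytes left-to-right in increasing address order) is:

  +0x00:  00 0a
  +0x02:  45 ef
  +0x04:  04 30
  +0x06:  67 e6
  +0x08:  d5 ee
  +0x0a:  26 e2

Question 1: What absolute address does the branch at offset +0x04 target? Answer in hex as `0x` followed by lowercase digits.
0x02b8

@+04  little-endian(04 30) = 0x3004
  opcode bits[15:12]=0x3: jmp/J
  [11:0] imm=4 = #4
  target = base 0x02ae + off 0x04 + 2 + imm 4 = 0x02b8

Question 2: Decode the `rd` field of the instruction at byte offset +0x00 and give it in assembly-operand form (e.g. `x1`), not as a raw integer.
x2

[00] 00 0a → 0x0a00
  top 4b → 0x0 → xor [RR]
  rd: (w>>10)&0x3=0x2 → x2
  rs: (w>>8)&0x3=0x2 → x2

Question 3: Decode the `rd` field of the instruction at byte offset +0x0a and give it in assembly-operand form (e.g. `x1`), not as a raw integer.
+0x0a: 26 e2 ⇒ word 0xe226 (little)
  opcode bits[15:12]=0xe: andi/RI
  rd@[11:10]=0x0 ⇒ x0
  imm@[9:0]=0x226 ⇒ #550

x0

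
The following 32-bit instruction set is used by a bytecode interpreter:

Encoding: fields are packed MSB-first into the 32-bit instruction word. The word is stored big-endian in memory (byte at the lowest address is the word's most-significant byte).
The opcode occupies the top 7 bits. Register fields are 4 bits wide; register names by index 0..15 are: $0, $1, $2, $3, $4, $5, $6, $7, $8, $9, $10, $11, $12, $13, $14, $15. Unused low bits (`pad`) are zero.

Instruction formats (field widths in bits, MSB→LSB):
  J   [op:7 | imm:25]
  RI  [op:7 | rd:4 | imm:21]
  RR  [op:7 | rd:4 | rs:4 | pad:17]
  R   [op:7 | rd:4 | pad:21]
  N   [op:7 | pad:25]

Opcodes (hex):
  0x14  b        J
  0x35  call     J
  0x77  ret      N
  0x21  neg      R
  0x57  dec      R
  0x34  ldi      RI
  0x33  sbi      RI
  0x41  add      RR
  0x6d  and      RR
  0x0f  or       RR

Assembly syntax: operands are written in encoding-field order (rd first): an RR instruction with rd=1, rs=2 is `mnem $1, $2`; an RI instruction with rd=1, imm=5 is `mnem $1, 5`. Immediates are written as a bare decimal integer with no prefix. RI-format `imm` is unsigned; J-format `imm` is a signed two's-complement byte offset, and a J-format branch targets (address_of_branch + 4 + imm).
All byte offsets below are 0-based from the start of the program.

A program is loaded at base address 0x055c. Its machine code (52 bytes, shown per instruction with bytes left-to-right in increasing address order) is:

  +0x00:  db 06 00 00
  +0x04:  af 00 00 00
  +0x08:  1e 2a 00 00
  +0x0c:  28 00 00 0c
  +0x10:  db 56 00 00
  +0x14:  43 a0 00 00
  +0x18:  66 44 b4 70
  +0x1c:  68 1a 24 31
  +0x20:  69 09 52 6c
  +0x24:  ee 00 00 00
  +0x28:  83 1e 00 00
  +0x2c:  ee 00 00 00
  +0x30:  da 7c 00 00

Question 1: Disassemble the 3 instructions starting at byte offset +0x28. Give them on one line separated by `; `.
add $8, $15; ret; and $3, $14

off 0x28: read 83 1e 00 00 as big → 0x831e0000
  opcode bits[31:25]=0x41: add/RR
  [24:21] rd=8 = $8
  [20:17] rs=15 = $15
off 0x2c: read ee 00 00 00 as big → 0xee000000
  opcode bits[31:25]=0x77: ret/N
off 0x30: read da 7c 00 00 as big → 0xda7c0000
  opcode bits[31:25]=0x6d: and/RR
  [24:21] rd=3 = $3
  [20:17] rs=14 = $14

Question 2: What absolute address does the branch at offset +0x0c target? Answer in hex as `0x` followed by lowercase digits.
0x0578

@+0c  big-endian(28 00 00 0c) = 0x2800000c
  op=0x2800000c>>25=0x14 ⇒ b (J)
  imm@[24:0]=0xc ⇒ 12
  target = base 0x055c + off 0x0c + 4 + imm 12 = 0x0578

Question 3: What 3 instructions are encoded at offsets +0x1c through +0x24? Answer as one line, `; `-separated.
+0x1c: 68 1a 24 31 ⇒ word 0x681a2431 (big)
  op=0x681a2431>>25=0x34 ⇒ ldi (RI)
  rd@[24:21]=0x0 ⇒ $0
  imm@[20:0]=0x1a2431 ⇒ 1713201
+0x20: 69 09 52 6c ⇒ word 0x6909526c (big)
  op=0x6909526c>>25=0x34 ⇒ ldi (RI)
  rd@[24:21]=0x8 ⇒ $8
  imm@[20:0]=0x9526c ⇒ 610924
+0x24: ee 00 00 00 ⇒ word 0xee000000 (big)
  op=0xee000000>>25=0x77 ⇒ ret (N)

ldi $0, 1713201; ldi $8, 610924; ret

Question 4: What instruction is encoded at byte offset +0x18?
sbi $2, 308336

off 0x18: read 66 44 b4 70 as big → 0x6644b470
  opcode bits[31:25]=0x33: sbi/RI
  [24:21] rd=2 = $2
  [20:0] imm=308336 = 308336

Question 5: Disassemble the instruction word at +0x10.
and $10, $11

[10] db 56 00 00 → 0xdb560000
  op=0xdb560000>>25=0x6d ⇒ and (RR)
  rd@[24:21]=0xa ⇒ $10
  rs@[20:17]=0xb ⇒ $11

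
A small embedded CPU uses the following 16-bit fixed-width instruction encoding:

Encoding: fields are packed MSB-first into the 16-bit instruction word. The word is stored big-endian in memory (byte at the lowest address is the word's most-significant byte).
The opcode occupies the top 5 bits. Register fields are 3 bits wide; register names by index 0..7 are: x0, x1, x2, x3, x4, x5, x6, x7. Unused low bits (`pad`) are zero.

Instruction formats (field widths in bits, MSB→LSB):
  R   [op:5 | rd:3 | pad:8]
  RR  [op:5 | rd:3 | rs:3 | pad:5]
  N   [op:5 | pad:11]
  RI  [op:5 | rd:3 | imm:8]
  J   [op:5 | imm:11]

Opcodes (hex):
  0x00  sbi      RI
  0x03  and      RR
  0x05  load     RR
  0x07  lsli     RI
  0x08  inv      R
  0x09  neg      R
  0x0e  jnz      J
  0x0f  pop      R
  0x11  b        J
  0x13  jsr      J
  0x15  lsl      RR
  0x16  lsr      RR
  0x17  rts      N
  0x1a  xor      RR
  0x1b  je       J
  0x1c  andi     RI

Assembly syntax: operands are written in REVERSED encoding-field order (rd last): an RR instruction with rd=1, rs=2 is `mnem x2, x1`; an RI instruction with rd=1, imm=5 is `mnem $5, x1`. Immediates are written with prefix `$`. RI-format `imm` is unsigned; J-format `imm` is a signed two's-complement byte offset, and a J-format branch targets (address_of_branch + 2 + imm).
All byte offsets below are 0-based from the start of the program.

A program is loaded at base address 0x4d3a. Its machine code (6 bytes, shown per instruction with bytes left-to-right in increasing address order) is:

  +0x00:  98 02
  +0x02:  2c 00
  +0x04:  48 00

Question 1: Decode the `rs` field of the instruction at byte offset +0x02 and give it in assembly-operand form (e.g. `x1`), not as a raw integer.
@+02  big-endian(2c 00) = 0x2c00
  top 5b → 0x5 → load [RR]
  rd@[10:8]=0x4 ⇒ x4
  rs@[7:5]=0x0 ⇒ x0

x0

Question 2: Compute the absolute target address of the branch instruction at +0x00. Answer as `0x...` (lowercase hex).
[00] 98 02 → 0x9802
  top 5b → 0x13 → jsr [J]
  [10:0] imm=2 = $2
  target = base 0x4d3a + off 0x00 + 2 + imm 2 = 0x4d3e

0x4d3e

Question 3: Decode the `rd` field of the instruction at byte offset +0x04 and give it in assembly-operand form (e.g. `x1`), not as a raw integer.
x0

[04] 48 00 → 0x4800
  top 5b → 0x9 → neg [R]
  [10:8] rd=0 = x0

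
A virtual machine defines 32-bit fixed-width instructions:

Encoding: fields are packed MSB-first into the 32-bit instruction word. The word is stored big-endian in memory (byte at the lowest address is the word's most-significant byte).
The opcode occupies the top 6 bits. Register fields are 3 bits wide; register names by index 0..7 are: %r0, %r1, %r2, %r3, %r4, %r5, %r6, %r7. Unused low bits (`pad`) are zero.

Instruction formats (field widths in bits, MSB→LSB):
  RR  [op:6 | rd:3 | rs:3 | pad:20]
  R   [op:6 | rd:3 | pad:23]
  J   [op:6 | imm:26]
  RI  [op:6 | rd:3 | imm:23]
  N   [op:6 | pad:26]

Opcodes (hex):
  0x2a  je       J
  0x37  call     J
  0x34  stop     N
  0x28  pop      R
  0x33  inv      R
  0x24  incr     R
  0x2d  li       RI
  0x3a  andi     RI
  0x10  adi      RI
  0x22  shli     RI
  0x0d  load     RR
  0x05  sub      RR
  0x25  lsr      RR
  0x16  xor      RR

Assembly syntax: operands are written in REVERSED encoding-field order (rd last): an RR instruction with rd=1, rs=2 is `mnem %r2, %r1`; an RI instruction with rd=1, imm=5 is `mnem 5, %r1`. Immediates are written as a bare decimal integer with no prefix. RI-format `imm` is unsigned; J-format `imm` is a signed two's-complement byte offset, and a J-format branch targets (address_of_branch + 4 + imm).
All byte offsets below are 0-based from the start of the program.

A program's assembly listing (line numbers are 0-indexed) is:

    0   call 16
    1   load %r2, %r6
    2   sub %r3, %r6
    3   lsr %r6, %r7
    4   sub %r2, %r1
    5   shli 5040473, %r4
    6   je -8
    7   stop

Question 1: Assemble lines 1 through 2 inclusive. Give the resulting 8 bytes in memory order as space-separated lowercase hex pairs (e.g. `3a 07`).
L1: load op=0xd:6|rd=6:3|rs=2:3|pad=0:20 ⇒ 0x37200000 ⇒ big 37 20 00 00
L2: sub op=0x5:6|rd=6:3|rs=3:3|pad=0:20 ⇒ 0x17300000 ⇒ big 17 30 00 00

37 20 00 00 17 30 00 00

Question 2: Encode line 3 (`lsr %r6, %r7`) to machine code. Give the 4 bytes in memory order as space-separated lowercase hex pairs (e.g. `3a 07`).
97 e0 00 00

L3: lsr op=0x25:6|rd=7:3|rs=6:3|pad=0:20 ⇒ 0x97e00000 ⇒ big 97 e0 00 00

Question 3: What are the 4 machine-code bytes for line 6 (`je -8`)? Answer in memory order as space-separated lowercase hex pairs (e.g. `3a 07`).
line 6 (je): pack op=0x2a:6|imm=-8:26 = 0xabfffff8; big→ ab ff ff f8

ab ff ff f8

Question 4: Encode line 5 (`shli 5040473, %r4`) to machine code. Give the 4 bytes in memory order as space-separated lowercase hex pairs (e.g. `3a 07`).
8a 4c e9 59

L5: shli op=0x22:6|rd=4:3|imm=5040473:23 ⇒ 0x8a4ce959 ⇒ big 8a 4c e9 59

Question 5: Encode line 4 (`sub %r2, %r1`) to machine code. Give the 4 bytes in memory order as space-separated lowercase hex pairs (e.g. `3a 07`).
4. sub fields op=0x5:6|rd=1:3|rs=2:3|pad=0:20 → word 14a00000h → 14 a0 00 00

14 a0 00 00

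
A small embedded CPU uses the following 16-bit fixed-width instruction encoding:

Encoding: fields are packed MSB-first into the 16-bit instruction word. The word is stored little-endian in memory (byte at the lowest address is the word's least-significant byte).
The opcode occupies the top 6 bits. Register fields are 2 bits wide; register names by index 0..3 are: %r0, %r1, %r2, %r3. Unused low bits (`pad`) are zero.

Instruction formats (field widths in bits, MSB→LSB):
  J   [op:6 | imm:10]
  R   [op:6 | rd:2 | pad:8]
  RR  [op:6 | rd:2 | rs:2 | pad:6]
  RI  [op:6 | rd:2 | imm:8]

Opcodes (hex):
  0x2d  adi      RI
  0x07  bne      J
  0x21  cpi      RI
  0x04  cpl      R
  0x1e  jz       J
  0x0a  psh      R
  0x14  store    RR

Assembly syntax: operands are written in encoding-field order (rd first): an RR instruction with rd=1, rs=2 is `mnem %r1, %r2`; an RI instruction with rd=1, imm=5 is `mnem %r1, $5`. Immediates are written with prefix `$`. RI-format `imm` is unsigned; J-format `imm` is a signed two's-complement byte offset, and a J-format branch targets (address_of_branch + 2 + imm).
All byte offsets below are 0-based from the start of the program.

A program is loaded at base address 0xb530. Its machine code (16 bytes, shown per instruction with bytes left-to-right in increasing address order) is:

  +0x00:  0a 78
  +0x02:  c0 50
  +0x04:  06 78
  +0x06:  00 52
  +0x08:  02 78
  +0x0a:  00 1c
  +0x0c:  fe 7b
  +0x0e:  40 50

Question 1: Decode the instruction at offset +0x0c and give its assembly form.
@+0c  little-endian(fe 7b) = 0x7bfe
  top 6b → 0x1e → jz [J]
  imm: (w>>0)&0x3ff=0x3fe (s10→-2) → $-2

jz $-2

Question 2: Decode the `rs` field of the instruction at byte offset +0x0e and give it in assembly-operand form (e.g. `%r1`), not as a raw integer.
[0e] 40 50 → 0x5040
  opcode bits[15:10]=0x14: store/RR
  [9:8] rd=0 = %r0
  [7:6] rs=1 = %r1

%r1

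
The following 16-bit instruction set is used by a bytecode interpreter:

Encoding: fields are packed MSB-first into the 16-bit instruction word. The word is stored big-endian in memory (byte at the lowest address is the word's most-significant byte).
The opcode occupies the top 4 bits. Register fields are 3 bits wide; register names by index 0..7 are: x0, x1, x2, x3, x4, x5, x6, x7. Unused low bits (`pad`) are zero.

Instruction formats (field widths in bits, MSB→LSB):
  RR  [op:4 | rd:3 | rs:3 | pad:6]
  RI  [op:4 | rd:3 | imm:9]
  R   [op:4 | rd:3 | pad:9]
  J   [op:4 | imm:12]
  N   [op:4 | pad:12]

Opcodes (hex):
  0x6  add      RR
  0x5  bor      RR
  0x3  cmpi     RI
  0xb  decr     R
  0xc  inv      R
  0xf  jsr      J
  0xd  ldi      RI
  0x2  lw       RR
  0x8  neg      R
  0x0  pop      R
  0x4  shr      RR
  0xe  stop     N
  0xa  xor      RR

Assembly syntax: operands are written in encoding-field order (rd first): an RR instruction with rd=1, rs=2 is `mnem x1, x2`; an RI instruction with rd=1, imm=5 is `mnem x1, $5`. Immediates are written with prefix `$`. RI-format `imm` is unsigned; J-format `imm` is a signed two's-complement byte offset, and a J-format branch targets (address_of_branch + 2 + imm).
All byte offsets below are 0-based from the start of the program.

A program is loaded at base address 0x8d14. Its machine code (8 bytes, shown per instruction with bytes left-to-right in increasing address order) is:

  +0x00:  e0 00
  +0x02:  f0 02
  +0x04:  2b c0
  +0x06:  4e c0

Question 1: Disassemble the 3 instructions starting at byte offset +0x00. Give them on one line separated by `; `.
stop; jsr $2; lw x5, x7

off 0x00: read e0 00 as big → 0xe000
  opcode bits[15:12]=0xe: stop/N
off 0x02: read f0 02 as big → 0xf002
  opcode bits[15:12]=0xf: jsr/J
  imm@[11:0]=0x2 ⇒ $2
off 0x04: read 2b c0 as big → 0x2bc0
  opcode bits[15:12]=0x2: lw/RR
  rd@[11:9]=0x5 ⇒ x5
  rs@[8:6]=0x7 ⇒ x7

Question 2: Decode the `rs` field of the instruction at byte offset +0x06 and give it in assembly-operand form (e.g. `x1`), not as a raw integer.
x3

@+06  big-endian(4e c0) = 0x4ec0
  op=0x4ec0>>12=0x4 ⇒ shr (RR)
  rd: (w>>9)&0x7=0x7 → x7
  rs: (w>>6)&0x7=0x3 → x3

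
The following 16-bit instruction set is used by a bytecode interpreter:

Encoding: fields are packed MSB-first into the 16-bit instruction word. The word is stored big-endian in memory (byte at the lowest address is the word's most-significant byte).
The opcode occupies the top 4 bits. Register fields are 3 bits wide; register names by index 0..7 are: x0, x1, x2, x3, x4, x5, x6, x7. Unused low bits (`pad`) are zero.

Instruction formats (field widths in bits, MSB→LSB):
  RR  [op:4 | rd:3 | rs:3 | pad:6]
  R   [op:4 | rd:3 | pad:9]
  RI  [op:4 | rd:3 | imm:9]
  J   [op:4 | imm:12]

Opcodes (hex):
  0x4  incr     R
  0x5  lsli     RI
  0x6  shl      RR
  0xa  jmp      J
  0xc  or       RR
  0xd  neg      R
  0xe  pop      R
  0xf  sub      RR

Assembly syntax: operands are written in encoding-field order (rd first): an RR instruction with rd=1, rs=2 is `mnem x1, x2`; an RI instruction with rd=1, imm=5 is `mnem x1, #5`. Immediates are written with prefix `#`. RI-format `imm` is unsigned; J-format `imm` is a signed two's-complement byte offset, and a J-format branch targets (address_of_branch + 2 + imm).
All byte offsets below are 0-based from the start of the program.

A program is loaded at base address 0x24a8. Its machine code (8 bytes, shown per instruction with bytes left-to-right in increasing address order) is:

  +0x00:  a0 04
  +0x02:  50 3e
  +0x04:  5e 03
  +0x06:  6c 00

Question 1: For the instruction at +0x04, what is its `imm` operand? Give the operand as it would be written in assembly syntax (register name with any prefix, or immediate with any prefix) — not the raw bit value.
#3

off 0x04: read 5e 03 as big → 0x5e03
  op=0x5e03>>12=0x5 ⇒ lsli (RI)
  [11:9] rd=7 = x7
  [8:0] imm=3 = #3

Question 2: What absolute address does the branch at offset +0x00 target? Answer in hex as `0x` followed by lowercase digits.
+0x00: a0 04 ⇒ word 0xa004 (big)
  op=0xa004>>12=0xa ⇒ jmp (J)
  imm: (w>>0)&0xfff=0x4 → #4
  target = base 0x24a8 + off 0x00 + 2 + imm 4 = 0x24ae

0x24ae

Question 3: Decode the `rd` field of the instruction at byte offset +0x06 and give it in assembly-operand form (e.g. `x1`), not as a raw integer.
@+06  big-endian(6c 00) = 0x6c00
  top 4b → 0x6 → shl [RR]
  rd@[11:9]=0x6 ⇒ x6
  rs@[8:6]=0x0 ⇒ x0

x6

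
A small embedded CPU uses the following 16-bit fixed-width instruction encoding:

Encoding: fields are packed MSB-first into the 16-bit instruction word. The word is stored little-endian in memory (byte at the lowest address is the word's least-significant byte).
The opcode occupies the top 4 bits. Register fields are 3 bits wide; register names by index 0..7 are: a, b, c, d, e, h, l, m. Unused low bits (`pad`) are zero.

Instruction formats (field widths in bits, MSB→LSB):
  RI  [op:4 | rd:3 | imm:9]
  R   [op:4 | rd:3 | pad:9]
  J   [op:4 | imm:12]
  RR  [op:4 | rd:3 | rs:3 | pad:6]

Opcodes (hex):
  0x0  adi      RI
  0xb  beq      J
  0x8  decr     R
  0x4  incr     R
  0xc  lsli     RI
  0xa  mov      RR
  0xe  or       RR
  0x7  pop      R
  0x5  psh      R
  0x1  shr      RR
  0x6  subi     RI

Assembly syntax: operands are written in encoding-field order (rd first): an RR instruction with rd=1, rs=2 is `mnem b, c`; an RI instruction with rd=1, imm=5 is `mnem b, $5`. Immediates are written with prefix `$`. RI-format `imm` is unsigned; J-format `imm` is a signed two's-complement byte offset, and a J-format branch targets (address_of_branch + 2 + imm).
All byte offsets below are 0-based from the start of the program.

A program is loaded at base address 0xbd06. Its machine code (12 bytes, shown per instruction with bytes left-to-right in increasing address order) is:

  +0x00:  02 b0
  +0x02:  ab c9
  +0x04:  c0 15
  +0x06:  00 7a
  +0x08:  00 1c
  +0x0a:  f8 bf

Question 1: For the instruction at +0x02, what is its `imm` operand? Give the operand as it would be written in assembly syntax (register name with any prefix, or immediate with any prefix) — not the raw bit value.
@+02  little-endian(ab c9) = 0xc9ab
  opcode bits[15:12]=0xc: lsli/RI
  rd: (w>>9)&0x7=0x4 → e
  imm: (w>>0)&0x1ff=0x1ab → $427

$427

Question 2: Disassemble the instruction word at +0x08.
shr l, a

off 0x08: read 00 1c as little → 0x1c00
  top 4b → 0x1 → shr [RR]
  rd@[11:9]=0x6 ⇒ l
  rs@[8:6]=0x0 ⇒ a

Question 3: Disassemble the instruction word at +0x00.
beq $2

@+00  little-endian(02 b0) = 0xb002
  top 4b → 0xb → beq [J]
  imm@[11:0]=0x2 ⇒ $2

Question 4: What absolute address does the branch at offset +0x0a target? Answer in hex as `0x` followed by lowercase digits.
0xbd0a

+0x0a: f8 bf ⇒ word 0xbff8 (little)
  op=0xbff8>>12=0xb ⇒ beq (J)
  [11:0] imm=4088 (s12→-8) = $-8
  target = base 0xbd06 + off 0x0a + 2 + imm -8 = 0xbd0a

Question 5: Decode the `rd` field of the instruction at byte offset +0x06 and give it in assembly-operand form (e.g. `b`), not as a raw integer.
@+06  little-endian(00 7a) = 0x7a00
  opcode bits[15:12]=0x7: pop/R
  [11:9] rd=5 = h

h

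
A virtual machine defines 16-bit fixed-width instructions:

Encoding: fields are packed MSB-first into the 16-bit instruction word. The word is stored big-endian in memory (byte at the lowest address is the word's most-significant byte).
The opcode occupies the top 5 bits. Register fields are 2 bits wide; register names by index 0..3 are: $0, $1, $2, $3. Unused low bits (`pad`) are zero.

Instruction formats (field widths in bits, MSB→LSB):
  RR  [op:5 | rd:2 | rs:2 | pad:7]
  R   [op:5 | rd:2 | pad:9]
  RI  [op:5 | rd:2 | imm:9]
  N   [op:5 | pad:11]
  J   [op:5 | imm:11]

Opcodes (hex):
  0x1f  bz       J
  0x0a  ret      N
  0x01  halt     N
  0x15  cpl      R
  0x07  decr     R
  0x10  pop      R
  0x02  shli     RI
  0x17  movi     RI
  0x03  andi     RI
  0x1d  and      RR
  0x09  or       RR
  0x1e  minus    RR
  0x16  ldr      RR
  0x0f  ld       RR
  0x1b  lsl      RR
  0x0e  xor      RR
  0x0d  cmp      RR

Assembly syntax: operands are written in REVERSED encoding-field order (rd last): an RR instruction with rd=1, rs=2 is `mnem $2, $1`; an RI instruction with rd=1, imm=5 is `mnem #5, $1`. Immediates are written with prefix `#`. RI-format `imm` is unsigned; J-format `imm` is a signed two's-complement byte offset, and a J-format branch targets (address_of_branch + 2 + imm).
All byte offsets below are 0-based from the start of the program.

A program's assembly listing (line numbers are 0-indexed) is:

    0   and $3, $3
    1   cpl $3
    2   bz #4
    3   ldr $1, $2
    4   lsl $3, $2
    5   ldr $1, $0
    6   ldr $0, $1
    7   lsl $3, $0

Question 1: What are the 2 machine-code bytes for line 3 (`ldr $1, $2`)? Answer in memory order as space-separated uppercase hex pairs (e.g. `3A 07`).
3. ldr fields op=0x16:5|rd=2:2|rs=1:2|pad=0:7 → word b480h → b4 80

B4 80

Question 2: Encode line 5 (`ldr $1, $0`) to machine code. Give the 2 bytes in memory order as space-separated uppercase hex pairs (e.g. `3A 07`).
B0 80

5. ldr fields op=0x16:5|rd=0:2|rs=1:2|pad=0:7 → word b080h → b0 80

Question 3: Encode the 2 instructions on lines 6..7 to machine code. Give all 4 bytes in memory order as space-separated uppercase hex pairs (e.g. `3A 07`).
6. ldr fields op=0x16:5|rd=1:2|rs=0:2|pad=0:7 → word b200h → b2 00
7. lsl fields op=0x1b:5|rd=0:2|rs=3:2|pad=0:7 → word d980h → d9 80

B2 00 D9 80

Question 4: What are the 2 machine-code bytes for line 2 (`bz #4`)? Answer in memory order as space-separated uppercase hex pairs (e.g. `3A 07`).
F8 04

line 2 (bz): pack op=0x1f:5|imm=4:11 = 0xf804; big→ f8 04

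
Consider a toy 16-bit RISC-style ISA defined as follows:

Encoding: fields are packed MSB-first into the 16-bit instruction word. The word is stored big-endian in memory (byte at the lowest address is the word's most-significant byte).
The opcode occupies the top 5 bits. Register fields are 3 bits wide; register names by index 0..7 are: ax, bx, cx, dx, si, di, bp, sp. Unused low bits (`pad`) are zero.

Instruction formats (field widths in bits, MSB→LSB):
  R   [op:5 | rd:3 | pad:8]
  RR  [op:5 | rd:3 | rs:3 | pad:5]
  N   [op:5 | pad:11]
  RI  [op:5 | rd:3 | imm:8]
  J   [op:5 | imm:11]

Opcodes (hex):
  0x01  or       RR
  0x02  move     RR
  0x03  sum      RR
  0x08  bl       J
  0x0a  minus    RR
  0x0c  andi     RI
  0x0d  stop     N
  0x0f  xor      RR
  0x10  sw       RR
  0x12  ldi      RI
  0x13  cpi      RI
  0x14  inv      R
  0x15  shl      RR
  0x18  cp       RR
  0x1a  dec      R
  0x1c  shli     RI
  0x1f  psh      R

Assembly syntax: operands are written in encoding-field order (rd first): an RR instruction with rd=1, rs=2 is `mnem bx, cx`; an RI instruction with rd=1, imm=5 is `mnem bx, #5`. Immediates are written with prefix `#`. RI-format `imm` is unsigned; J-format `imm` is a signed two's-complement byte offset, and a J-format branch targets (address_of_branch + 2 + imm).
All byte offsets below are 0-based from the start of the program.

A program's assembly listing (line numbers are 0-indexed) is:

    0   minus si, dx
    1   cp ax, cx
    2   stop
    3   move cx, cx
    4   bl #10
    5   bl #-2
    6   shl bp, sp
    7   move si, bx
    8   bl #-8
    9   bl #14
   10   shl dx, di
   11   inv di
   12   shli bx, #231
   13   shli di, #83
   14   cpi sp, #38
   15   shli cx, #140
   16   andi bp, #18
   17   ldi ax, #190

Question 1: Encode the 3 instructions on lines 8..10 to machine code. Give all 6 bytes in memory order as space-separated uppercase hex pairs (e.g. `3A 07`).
47 F8 40 0E AB A0

line 8 (bl): pack op=0x8:5|imm=-8:11 = 0x47f8; big→ 47 f8
line 9 (bl): pack op=0x8:5|imm=14:11 = 0x400e; big→ 40 0e
line 10 (shl): pack op=0x15:5|rd=3:3|rs=5:3|pad=0:5 = 0xaba0; big→ ab a0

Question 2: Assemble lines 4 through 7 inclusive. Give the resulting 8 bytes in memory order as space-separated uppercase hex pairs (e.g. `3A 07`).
4. bl fields op=0x8:5|imm=10:11 → word 400ah → 40 0a
5. bl fields op=0x8:5|imm=-2:11 → word 47feh → 47 fe
6. shl fields op=0x15:5|rd=6:3|rs=7:3|pad=0:5 → word aee0h → ae e0
7. move fields op=0x2:5|rd=4:3|rs=1:3|pad=0:5 → word 1420h → 14 20

40 0A 47 FE AE E0 14 20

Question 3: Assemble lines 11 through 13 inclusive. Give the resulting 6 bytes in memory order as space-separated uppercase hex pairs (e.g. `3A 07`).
A5 00 E1 E7 E5 53

line 11 (inv): pack op=0x14:5|rd=5:3|pad=0:8 = 0xa500; big→ a5 00
line 12 (shli): pack op=0x1c:5|rd=1:3|imm=231:8 = 0xe1e7; big→ e1 e7
line 13 (shli): pack op=0x1c:5|rd=5:3|imm=83:8 = 0xe553; big→ e5 53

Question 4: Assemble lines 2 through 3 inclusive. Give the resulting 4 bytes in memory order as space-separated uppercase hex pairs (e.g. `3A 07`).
L2: stop op=0xd:5|pad=0:11 ⇒ 0x6800 ⇒ big 68 00
L3: move op=0x2:5|rd=2:3|rs=2:3|pad=0:5 ⇒ 0x1240 ⇒ big 12 40

68 00 12 40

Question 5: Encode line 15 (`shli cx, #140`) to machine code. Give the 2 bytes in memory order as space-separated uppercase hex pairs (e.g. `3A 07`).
E2 8C

15. shli fields op=0x1c:5|rd=2:3|imm=140:8 → word e28ch → e2 8c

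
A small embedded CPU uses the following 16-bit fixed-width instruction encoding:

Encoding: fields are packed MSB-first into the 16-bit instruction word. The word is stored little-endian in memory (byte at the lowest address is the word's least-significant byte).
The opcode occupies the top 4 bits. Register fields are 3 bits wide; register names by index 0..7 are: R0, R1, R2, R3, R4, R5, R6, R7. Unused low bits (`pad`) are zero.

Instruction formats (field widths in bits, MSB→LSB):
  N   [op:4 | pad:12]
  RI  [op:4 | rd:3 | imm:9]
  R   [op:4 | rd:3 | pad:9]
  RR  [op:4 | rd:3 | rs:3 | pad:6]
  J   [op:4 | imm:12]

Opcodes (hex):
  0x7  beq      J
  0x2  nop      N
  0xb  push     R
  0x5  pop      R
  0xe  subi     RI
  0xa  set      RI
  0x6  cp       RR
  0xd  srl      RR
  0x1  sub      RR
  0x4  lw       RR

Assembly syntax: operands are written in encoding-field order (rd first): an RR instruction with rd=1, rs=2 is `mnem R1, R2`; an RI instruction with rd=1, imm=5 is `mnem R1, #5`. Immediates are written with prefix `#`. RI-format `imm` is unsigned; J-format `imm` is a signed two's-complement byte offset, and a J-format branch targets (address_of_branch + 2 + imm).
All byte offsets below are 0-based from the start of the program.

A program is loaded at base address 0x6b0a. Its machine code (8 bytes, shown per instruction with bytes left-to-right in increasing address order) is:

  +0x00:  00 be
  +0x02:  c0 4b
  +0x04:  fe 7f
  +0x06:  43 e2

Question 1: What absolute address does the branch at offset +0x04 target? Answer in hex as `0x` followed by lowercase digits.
0x6b0e

off 0x04: read fe 7f as little → 0x7ffe
  top 4b → 0x7 → beq [J]
  [11:0] imm=4094 (s12→-2) = #-2
  target = base 0x6b0a + off 0x04 + 2 + imm -2 = 0x6b0e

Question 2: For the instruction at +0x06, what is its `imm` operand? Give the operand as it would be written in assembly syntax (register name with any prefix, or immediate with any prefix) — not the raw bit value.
off 0x06: read 43 e2 as little → 0xe243
  top 4b → 0xe → subi [RI]
  rd@[11:9]=0x1 ⇒ R1
  imm@[8:0]=0x43 ⇒ #67

#67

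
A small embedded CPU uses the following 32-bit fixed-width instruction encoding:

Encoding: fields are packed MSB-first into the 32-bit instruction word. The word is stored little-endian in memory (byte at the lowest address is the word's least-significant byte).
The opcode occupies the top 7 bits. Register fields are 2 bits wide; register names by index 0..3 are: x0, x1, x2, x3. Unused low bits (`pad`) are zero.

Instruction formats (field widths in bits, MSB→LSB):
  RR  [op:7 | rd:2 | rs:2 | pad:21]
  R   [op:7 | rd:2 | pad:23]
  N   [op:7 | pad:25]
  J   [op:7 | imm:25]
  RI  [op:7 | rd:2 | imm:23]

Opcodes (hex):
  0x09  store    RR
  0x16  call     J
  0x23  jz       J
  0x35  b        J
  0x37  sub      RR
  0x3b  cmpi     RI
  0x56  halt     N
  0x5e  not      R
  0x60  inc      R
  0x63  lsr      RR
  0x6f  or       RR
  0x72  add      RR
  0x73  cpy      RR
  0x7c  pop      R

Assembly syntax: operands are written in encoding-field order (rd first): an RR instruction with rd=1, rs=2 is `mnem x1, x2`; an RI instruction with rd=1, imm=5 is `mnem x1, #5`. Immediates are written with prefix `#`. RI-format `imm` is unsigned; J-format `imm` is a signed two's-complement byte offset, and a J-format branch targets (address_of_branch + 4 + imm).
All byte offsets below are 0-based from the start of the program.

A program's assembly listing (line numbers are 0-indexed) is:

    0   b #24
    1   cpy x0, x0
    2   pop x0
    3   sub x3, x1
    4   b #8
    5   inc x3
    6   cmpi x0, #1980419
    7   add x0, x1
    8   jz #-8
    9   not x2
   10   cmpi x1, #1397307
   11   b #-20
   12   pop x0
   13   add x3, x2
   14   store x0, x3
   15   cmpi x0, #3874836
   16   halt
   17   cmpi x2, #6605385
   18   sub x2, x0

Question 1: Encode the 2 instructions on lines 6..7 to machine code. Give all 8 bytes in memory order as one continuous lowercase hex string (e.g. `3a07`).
L6: cmpi op=0x3b:7|rd=0:2|imm=1980419:23 ⇒ 0x761e3803 ⇒ little 03 38 1e 76
L7: add op=0x72:7|rd=0:2|rs=1:2|pad=0:21 ⇒ 0xe4200000 ⇒ little 00 00 20 e4

03381e76000020e4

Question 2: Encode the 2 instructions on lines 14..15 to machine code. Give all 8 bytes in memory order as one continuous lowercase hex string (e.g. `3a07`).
0000601214203b76

line 14 (store): pack op=0x9:7|rd=0:2|rs=3:2|pad=0:21 = 0x12600000; little→ 00 00 60 12
line 15 (cmpi): pack op=0x3b:7|rd=0:2|imm=3874836:23 = 0x763b2014; little→ 14 20 3b 76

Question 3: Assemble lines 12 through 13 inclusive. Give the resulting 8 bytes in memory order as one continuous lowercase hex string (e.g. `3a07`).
12. pop fields op=0x7c:7|rd=0:2|pad=0:23 → word f8000000h → 00 00 00 f8
13. add fields op=0x72:7|rd=3:2|rs=2:2|pad=0:21 → word e5c00000h → 00 00 c0 e5

000000f80000c0e5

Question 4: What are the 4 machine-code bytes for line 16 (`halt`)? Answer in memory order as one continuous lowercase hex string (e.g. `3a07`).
16. halt fields op=0x56:7|pad=0:25 → word ac000000h → 00 00 00 ac

000000ac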